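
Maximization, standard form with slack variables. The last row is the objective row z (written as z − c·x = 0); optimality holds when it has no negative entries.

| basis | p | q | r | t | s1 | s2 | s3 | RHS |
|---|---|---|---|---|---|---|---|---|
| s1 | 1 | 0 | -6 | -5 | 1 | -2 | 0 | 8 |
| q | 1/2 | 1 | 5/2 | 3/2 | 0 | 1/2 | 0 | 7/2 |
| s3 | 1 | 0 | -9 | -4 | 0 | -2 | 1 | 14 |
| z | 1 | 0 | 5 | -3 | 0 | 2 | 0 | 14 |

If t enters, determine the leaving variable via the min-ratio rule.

Column t entries and ratios — s1: -5 ≤ 0, skip; q: (7/2)/(3/2) = 7/3; s3: -4 ≤ 0, skip.
Smallest ratio is 7/3 in the row of q, so q leaves.

q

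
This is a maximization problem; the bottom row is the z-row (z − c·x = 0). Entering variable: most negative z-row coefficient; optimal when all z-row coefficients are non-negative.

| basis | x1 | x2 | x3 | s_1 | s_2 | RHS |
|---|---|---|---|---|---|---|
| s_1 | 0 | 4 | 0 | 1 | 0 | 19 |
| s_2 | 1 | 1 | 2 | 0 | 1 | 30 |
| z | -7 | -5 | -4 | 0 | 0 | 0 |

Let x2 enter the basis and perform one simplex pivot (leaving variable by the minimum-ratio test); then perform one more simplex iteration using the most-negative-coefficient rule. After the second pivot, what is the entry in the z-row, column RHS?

401/2

Ratio test on column x2 — row 1: 19/4 = 19/4; row 2: 30/1 = 30. Minimum is 19/4 at row 1 (s_1 leaves); pivot element 4.
Divide row 1 by 4; eliminate column x2 from the other rows.
Second iteration: most negative z-row entry is -7 in column x1, so x1 enters.
Ratio test on column x1 — row 1: entry 0 ≤ 0; row 2: (101/4)/1 = 101/4. Minimum is 101/4 at row 2 (s_2 leaves); pivot element 1.
Divide row 2 by 1; eliminate column x1 from the other rows.
After both pivots, the entry at the z-row, column RHS is 401/2.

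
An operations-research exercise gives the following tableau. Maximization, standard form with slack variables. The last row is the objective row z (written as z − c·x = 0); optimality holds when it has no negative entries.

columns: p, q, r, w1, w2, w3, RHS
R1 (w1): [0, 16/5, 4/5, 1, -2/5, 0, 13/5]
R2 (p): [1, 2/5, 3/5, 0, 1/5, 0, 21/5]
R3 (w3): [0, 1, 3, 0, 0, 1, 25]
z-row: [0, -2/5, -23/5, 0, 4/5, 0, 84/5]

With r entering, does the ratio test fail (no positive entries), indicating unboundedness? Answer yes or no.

no

Column r has positive entries in row(s) 1, 2, 3, so the ratio test bounds it — not unbounded.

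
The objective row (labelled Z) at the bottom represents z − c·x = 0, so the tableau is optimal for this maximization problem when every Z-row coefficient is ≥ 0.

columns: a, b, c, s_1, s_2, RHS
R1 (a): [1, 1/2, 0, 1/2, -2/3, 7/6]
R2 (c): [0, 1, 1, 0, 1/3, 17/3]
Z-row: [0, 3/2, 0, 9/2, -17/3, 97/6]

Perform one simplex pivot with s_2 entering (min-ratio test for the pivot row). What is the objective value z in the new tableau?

225/2

Ratio test on column s_2 — row 1: entry -2/3 ≤ 0; row 2: (17/3)/(1/3) = 17. Minimum is 17 at row 2 (c leaves); pivot element 1/3.
Pivot on row 2; the Z-row RHS becomes 97/6 − (-17/3)·17 = 225/2.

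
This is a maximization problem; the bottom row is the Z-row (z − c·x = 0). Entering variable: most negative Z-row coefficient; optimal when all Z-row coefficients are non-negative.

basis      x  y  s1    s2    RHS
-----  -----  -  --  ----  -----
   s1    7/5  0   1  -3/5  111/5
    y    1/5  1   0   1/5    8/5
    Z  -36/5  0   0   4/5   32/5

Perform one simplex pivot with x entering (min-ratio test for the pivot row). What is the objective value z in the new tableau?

64

Ratio test on column x — row 1: (111/5)/(7/5) = 111/7; row 2: (8/5)/(1/5) = 8. Minimum is 8 at row 2 (y leaves); pivot element 1/5.
Pivot on row 2; the Z-row RHS becomes 32/5 − (-36/5)·8 = 64.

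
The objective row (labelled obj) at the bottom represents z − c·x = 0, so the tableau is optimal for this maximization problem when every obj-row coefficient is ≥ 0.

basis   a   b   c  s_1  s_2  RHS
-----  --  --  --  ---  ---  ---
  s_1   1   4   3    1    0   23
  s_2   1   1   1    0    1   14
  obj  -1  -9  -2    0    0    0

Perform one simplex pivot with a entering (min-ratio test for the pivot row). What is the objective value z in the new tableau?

14

Ratio test on column a — row 1: 23/1 = 23; row 2: 14/1 = 14. Minimum is 14 at row 2 (s_2 leaves); pivot element 1.
Pivot on row 2; the obj-row RHS becomes 0 − (-1)·14 = 14.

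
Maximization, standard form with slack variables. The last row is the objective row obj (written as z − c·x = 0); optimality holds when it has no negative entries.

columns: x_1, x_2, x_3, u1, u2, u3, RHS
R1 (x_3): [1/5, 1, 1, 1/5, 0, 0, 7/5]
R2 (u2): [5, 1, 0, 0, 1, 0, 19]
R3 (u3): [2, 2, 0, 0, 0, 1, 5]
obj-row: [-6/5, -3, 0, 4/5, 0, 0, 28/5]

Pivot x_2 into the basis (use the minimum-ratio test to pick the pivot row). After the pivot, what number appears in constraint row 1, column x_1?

1/5

Ratio test on column x_2 — row 1: (7/5)/1 = 7/5; row 2: 19/1 = 19; row 3: 5/2 = 5/2. Minimum is 7/5 at row 1 (x_3 leaves); pivot element 1.
Divide row 1 by 1; eliminate column x_2 from the other rows.
In the new row 1, the x_1 entry is the old entry divided by the pivot: (1/5)/1 = 1/5.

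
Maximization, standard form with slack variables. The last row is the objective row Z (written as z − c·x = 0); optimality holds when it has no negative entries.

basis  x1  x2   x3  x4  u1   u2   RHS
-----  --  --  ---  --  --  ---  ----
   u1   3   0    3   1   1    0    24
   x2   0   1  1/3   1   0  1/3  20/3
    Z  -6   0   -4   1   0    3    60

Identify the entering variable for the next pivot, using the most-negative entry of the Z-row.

Negative Z-row entries: x1: -6, x3: -4.
The most negative is -6 in column x1, so x1 enters.

x1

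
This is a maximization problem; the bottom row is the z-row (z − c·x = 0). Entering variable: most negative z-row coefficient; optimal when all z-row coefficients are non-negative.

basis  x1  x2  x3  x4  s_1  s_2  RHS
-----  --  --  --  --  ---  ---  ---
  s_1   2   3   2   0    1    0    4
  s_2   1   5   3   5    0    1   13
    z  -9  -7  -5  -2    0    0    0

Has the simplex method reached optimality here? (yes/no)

The z-row has a negative entry -9 in column x1, so it is not optimal.

no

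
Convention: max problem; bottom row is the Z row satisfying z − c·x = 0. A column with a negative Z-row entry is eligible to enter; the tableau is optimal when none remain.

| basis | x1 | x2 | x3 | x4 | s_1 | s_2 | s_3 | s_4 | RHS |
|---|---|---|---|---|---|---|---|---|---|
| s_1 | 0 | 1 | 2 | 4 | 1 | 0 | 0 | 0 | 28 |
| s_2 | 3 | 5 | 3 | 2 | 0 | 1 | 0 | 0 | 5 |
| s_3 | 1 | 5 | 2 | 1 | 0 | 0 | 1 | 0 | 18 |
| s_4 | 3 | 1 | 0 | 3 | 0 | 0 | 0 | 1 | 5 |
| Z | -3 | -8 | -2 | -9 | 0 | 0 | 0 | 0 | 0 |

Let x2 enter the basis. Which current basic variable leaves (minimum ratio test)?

s_2

Column x2 entries and ratios — s_1: 28/1 = 28; s_2: 5/5 = 1; s_3: 18/5 = 18/5; s_4: 5/1 = 5.
Smallest ratio is 1 in the row of s_2, so s_2 leaves.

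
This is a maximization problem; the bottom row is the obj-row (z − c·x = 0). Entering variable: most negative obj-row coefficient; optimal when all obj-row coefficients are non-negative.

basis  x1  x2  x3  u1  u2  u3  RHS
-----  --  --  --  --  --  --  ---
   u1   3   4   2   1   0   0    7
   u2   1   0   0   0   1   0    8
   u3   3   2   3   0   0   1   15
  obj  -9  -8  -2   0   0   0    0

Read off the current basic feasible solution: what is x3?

x3 is not in the basis, so in the current basic feasible solution x3 = 0.

0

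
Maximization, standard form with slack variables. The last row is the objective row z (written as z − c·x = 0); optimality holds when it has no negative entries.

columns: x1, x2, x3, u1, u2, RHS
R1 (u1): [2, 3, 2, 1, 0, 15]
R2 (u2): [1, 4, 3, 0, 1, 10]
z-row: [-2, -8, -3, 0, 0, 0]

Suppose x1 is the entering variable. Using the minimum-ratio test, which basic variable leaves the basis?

Column x1 entries and ratios — u1: 15/2 = 15/2; u2: 10/1 = 10.
Smallest ratio is 15/2 in the row of u1, so u1 leaves.

u1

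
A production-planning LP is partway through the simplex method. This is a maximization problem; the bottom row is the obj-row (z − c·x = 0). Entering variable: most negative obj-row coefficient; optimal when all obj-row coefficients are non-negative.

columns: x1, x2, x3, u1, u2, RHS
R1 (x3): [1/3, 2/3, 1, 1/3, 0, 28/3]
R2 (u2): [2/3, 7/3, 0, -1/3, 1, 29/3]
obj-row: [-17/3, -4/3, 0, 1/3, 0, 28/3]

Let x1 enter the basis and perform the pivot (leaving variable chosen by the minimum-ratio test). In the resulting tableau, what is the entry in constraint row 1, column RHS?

Ratio test on column x1 — row 1: (28/3)/(1/3) = 28; row 2: (29/3)/(2/3) = 29/2. Minimum is 29/2 at row 2 (u2 leaves); pivot element 2/3.
Divide row 2 by 2/3; eliminate column x1 from the other rows.
Row 1 update in column RHS: 28/3 − (1/3)·(29/2) = 9/2.

9/2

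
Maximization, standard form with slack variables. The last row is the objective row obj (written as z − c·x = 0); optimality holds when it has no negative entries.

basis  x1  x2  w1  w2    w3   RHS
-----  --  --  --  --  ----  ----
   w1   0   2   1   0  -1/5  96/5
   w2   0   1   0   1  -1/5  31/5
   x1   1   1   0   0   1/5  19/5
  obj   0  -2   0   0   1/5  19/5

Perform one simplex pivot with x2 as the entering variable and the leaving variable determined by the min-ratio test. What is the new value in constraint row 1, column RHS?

Ratio test on column x2 — row 1: (96/5)/2 = 48/5; row 2: (31/5)/1 = 31/5; row 3: (19/5)/1 = 19/5. Minimum is 19/5 at row 3 (x1 leaves); pivot element 1.
Divide row 3 by 1; eliminate column x2 from the other rows.
Row 1 update in column RHS: 96/5 − 2·(19/5) = 58/5.

58/5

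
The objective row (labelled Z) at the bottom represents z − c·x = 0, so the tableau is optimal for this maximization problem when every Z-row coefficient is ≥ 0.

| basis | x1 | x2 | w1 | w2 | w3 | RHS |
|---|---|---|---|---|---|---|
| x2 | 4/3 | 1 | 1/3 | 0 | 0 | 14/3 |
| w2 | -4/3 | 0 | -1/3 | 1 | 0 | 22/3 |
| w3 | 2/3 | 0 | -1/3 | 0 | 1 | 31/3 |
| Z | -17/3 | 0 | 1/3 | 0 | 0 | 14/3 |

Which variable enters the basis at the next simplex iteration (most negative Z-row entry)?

Negative Z-row entries: x1: -17/3.
The most negative is -17/3 in column x1, so x1 enters.

x1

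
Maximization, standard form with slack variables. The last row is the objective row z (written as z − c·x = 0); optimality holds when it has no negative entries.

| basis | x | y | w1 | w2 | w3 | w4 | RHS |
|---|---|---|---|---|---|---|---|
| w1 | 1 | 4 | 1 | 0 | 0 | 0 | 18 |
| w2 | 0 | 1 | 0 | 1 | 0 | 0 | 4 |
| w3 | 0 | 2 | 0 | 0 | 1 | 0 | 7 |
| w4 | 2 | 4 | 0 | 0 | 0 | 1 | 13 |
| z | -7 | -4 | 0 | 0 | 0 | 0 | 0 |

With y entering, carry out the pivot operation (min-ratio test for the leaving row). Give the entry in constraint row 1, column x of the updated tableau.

-1

Ratio test on column y — row 1: 18/4 = 9/2; row 2: 4/1 = 4; row 3: 7/2 = 7/2; row 4: 13/4 = 13/4. Minimum is 13/4 at row 4 (w4 leaves); pivot element 4.
Divide row 4 by 4; eliminate column y from the other rows.
Row 1 update in column x: 1 − 4·(1/2) = -1.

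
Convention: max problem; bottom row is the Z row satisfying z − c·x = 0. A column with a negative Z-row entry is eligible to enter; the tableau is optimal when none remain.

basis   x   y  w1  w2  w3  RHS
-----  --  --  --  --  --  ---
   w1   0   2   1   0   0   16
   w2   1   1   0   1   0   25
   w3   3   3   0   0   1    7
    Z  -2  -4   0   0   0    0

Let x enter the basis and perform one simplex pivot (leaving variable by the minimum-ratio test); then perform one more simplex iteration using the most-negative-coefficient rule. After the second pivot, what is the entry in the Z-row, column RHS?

Ratio test on column x — row 1: entry 0 ≤ 0; row 2: 25/1 = 25; row 3: 7/3 = 7/3. Minimum is 7/3 at row 3 (w3 leaves); pivot element 3.
Divide row 3 by 3; eliminate column x from the other rows.
Second iteration: most negative Z-row entry is -2 in column y, so y enters.
Ratio test on column y — row 1: 16/2 = 8; row 2: entry 0 ≤ 0; row 3: (7/3)/1 = 7/3. Minimum is 7/3 at row 3 (x leaves); pivot element 1.
Divide row 3 by 1; eliminate column y from the other rows.
After both pivots, the entry at the Z-row, column RHS is 28/3.

28/3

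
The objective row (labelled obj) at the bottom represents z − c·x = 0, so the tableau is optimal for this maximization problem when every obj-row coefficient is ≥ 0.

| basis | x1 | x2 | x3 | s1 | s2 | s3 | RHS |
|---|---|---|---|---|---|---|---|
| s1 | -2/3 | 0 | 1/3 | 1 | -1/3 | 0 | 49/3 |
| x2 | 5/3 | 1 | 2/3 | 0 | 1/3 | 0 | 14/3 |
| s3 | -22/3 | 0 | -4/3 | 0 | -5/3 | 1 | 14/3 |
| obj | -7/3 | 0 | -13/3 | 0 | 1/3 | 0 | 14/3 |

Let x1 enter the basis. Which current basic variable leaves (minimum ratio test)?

x2

Column x1 entries and ratios — s1: -2/3 ≤ 0, skip; x2: (14/3)/(5/3) = 14/5; s3: -22/3 ≤ 0, skip.
Smallest ratio is 14/5 in the row of x2, so x2 leaves.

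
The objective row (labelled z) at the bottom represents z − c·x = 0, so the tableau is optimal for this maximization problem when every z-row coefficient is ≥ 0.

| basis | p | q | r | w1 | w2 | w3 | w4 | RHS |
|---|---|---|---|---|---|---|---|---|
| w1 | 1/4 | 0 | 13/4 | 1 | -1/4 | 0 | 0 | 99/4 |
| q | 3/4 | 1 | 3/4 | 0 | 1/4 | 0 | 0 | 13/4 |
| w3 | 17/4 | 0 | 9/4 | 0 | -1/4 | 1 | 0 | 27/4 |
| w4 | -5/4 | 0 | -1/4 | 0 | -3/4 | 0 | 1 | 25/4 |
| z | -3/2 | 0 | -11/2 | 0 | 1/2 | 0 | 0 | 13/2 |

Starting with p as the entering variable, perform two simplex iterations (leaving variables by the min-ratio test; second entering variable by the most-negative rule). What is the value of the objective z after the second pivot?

23

Ratio test on column p — row 1: (99/4)/(1/4) = 99; row 2: (13/4)/(3/4) = 13/3; row 3: (27/4)/(17/4) = 27/17; row 4: entry -5/4 ≤ 0. Minimum is 27/17 at row 3 (w3 leaves); pivot element 17/4.
Pivot on row 3; the z-row RHS becomes 13/2 − (-3/2)·(27/17) = 151/17.
Next entering variable (most negative z-row entry -80/17): r.
Ratio test on column r — row 1: (414/17)/(53/17) = 414/53; row 2: (35/17)/(6/17) = 35/6; row 3: (27/17)/(9/17) = 3; row 4: (140/17)/(7/17) = 20. Minimum is 3 at row 3 (p leaves); pivot element 9/17.
After the second pivot the z-row RHS is 151/17 − (-80/17)·3 = 23.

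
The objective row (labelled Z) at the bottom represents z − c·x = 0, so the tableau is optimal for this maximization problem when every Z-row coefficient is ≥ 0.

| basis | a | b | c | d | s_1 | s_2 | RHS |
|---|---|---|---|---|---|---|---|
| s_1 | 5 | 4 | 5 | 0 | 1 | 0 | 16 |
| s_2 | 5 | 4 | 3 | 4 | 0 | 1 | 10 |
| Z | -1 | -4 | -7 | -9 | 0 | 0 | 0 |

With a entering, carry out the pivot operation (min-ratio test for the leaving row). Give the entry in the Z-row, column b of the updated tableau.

Ratio test on column a — row 1: 16/5 = 16/5; row 2: 10/5 = 2. Minimum is 2 at row 2 (s_2 leaves); pivot element 5.
Divide row 2 by 5; eliminate column a from the other rows.
Z-row update in column b: -4 − (-1)·(4/5) = -16/5.

-16/5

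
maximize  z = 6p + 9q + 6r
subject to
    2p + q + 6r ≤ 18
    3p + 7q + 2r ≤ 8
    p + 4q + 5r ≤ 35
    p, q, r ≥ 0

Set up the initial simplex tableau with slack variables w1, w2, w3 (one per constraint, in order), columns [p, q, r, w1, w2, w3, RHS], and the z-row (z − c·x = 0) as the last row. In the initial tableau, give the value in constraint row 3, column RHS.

The RHS of constraint 3 is b_3 = 35.

35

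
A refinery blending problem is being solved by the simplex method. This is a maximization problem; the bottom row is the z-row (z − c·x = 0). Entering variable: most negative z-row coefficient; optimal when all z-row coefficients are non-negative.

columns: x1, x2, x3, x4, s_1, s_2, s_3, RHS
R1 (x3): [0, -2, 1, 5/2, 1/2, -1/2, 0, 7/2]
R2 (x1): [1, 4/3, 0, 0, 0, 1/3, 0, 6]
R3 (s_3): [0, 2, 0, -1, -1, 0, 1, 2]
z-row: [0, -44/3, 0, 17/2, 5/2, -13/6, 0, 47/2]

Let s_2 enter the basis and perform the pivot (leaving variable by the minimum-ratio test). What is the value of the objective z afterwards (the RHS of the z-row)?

125/2

Ratio test on column s_2 — row 1: entry -1/2 ≤ 0; row 2: 6/(1/3) = 18; row 3: entry 0 ≤ 0. Minimum is 18 at row 2 (x1 leaves); pivot element 1/3.
Pivot on row 2; the z-row RHS becomes 47/2 − (-13/6)·18 = 125/2.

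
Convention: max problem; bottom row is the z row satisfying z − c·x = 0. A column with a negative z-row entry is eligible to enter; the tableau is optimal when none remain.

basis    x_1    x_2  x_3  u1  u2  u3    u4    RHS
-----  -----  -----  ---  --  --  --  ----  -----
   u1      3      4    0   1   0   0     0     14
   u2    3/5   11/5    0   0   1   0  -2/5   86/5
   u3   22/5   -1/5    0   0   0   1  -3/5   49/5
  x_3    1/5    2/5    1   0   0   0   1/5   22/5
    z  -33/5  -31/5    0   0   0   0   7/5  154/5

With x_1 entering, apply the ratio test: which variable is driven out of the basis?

u3

Column x_1 entries and ratios — u1: 14/3 = 14/3; u2: (86/5)/(3/5) = 86/3; u3: (49/5)/(22/5) = 49/22; x_3: (22/5)/(1/5) = 22.
Smallest ratio is 49/22 in the row of u3, so u3 leaves.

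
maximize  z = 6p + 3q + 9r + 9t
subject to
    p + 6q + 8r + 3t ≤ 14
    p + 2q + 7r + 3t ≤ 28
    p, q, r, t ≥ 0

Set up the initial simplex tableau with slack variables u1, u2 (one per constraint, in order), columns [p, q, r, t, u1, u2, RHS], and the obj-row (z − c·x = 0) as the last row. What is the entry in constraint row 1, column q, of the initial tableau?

6

Constraint 1 has coefficient 6 on q.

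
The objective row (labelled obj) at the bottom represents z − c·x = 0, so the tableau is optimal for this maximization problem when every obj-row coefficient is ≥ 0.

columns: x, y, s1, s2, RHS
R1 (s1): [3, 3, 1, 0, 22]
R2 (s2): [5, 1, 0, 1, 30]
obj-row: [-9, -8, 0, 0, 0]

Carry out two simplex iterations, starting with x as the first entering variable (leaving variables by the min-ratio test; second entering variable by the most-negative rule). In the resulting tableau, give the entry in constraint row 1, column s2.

Ratio test on column x — row 1: 22/3 = 22/3; row 2: 30/5 = 6. Minimum is 6 at row 2 (s2 leaves); pivot element 5.
Divide row 2 by 5; eliminate column x from the other rows.
Second iteration: most negative obj-row entry is -31/5 in column y, so y enters.
Ratio test on column y — row 1: 4/(12/5) = 5/3; row 2: 6/(1/5) = 30. Minimum is 5/3 at row 1 (s1 leaves); pivot element 12/5.
Divide row 1 by 12/5; eliminate column y from the other rows.
After both pivots, the entry at constraint row 1, column s2 is -1/4.

-1/4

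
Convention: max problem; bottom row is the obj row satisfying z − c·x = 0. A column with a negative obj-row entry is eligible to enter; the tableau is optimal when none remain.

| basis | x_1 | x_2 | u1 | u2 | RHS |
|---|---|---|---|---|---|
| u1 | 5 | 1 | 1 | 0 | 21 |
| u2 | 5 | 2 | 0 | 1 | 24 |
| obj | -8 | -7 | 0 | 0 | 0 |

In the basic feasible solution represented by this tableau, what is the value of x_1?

0

x_1 is not in the basis, so in the current basic feasible solution x_1 = 0.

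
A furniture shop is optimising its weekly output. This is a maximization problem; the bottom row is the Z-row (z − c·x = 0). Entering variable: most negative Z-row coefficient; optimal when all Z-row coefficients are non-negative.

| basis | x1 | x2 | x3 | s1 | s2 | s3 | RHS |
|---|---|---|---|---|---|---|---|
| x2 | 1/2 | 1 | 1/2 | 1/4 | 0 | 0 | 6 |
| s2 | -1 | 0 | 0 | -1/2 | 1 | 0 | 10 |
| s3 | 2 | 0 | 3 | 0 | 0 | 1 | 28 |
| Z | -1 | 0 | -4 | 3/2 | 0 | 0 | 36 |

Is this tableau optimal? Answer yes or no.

no

The Z-row has a negative entry -4 in column x3, so it is not optimal.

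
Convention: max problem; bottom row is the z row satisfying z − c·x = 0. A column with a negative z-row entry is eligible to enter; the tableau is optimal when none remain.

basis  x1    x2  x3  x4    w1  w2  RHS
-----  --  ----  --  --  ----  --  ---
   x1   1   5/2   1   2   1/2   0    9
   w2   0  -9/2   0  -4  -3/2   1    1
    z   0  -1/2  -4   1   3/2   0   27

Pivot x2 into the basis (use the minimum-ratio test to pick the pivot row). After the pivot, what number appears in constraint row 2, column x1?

9/5

Ratio test on column x2 — row 1: 9/(5/2) = 18/5; row 2: entry -9/2 ≤ 0. Minimum is 18/5 at row 1 (x1 leaves); pivot element 5/2.
Divide row 1 by 5/2; eliminate column x2 from the other rows.
Row 2 update in column x1: 0 − (-9/2)·(2/5) = 9/5.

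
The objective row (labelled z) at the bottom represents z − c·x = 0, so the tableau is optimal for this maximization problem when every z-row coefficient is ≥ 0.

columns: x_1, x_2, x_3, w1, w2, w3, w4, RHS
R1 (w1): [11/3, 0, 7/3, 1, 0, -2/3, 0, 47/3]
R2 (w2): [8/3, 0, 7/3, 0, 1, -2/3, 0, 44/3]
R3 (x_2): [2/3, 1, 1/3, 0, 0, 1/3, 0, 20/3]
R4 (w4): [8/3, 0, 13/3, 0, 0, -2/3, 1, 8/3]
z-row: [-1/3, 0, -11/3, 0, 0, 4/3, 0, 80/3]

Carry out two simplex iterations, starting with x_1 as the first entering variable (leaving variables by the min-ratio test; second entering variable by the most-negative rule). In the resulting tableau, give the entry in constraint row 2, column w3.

Ratio test on column x_1 — row 1: (47/3)/(11/3) = 47/11; row 2: (44/3)/(8/3) = 11/2; row 3: (20/3)/(2/3) = 10; row 4: (8/3)/(8/3) = 1. Minimum is 1 at row 4 (w4 leaves); pivot element 8/3.
Divide row 4 by 8/3; eliminate column x_1 from the other rows.
Second iteration: most negative z-row entry is -25/8 in column x_3, so x_3 enters.
Ratio test on column x_3 — row 1: entry -29/8 ≤ 0; row 2: entry -2 ≤ 0; row 3: entry -3/4 ≤ 0; row 4: 1/(13/8) = 8/13. Minimum is 8/13 at row 4 (x_1 leaves); pivot element 13/8.
Divide row 4 by 13/8; eliminate column x_3 from the other rows.
After both pivots, the entry at constraint row 2, column w3 is -4/13.

-4/13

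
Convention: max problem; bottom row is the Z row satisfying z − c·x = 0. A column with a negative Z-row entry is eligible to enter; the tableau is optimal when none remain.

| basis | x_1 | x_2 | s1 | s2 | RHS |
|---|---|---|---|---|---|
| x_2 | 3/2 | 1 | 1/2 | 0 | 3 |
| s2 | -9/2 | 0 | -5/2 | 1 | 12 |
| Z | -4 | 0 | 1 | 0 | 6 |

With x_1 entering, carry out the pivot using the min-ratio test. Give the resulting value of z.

Ratio test on column x_1 — row 1: 3/(3/2) = 2; row 2: entry -9/2 ≤ 0. Minimum is 2 at row 1 (x_2 leaves); pivot element 3/2.
Pivot on row 1; the Z-row RHS becomes 6 − (-4)·2 = 14.

14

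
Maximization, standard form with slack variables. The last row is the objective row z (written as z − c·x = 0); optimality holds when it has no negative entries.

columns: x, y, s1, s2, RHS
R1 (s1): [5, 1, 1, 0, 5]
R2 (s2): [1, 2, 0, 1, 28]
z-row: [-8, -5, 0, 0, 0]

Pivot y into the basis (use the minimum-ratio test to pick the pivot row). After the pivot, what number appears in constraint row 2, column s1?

-2

Ratio test on column y — row 1: 5/1 = 5; row 2: 28/2 = 14. Minimum is 5 at row 1 (s1 leaves); pivot element 1.
Divide row 1 by 1; eliminate column y from the other rows.
Row 2 update in column s1: 0 − 2·1 = -2.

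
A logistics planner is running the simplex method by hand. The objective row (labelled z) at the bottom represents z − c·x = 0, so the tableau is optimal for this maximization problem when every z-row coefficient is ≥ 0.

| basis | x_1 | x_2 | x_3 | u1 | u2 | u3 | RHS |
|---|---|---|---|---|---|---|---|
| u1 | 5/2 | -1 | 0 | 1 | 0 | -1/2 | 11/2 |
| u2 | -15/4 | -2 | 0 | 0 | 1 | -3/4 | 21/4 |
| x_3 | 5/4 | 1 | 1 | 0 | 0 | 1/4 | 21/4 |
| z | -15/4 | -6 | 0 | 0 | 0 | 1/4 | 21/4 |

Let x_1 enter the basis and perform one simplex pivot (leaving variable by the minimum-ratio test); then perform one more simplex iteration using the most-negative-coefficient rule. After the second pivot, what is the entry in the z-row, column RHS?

Ratio test on column x_1 — row 1: (11/2)/(5/2) = 11/5; row 2: entry -15/4 ≤ 0; row 3: (21/4)/(5/4) = 21/5. Minimum is 11/5 at row 1 (u1 leaves); pivot element 5/2.
Divide row 1 by 5/2; eliminate column x_1 from the other rows.
Second iteration: most negative z-row entry is -15/2 in column x_2, so x_2 enters.
Ratio test on column x_2 — row 1: entry -2/5 ≤ 0; row 2: entry -7/2 ≤ 0; row 3: (5/2)/(3/2) = 5/3. Minimum is 5/3 at row 3 (x_3 leaves); pivot element 3/2.
Divide row 3 by 3/2; eliminate column x_2 from the other rows.
After both pivots, the entry at the z-row, column RHS is 26.

26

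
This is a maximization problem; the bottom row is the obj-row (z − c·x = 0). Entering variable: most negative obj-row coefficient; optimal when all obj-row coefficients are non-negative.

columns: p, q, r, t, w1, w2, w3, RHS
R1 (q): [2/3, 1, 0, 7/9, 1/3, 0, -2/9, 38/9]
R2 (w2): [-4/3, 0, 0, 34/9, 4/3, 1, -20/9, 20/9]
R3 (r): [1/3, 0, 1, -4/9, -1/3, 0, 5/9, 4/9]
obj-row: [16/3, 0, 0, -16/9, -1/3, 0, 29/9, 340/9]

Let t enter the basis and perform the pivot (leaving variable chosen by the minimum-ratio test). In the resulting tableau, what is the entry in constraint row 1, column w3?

4/17

Ratio test on column t — row 1: (38/9)/(7/9) = 38/7; row 2: (20/9)/(34/9) = 10/17; row 3: entry -4/9 ≤ 0. Minimum is 10/17 at row 2 (w2 leaves); pivot element 34/9.
Divide row 2 by 34/9; eliminate column t from the other rows.
Row 1 update in column w3: -2/9 − (7/9)·(-10/17) = 4/17.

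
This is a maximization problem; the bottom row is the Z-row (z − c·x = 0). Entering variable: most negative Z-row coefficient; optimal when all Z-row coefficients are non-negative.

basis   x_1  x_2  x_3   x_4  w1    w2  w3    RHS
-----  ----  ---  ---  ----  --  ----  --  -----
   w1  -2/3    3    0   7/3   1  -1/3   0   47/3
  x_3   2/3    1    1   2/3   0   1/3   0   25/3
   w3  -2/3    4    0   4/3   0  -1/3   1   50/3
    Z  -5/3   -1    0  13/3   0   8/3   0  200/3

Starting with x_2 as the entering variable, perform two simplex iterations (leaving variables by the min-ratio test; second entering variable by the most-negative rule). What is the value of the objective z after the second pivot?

Ratio test on column x_2 — row 1: (47/3)/3 = 47/9; row 2: (25/3)/1 = 25/3; row 3: (50/3)/4 = 25/6. Minimum is 25/6 at row 3 (w3 leaves); pivot element 4.
Pivot on row 3; the Z-row RHS becomes 200/3 − (-1)·(25/6) = 425/6.
Next entering variable (most negative Z-row entry -11/6): x_1.
Ratio test on column x_1 — row 1: entry -1/6 ≤ 0; row 2: (25/6)/(5/6) = 5; row 3: entry -1/6 ≤ 0. Minimum is 5 at row 2 (x_3 leaves); pivot element 5/6.
After the second pivot the Z-row RHS is 425/6 − (-11/6)·5 = 80.

80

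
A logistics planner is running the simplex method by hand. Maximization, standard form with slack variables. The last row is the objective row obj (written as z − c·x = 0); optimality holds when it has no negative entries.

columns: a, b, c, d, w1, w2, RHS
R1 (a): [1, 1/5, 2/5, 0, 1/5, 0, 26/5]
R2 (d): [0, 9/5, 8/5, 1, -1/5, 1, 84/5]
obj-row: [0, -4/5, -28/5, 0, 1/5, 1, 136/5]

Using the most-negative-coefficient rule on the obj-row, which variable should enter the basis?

c

Negative obj-row entries: b: -4/5, c: -28/5.
The most negative is -28/5 in column c, so c enters.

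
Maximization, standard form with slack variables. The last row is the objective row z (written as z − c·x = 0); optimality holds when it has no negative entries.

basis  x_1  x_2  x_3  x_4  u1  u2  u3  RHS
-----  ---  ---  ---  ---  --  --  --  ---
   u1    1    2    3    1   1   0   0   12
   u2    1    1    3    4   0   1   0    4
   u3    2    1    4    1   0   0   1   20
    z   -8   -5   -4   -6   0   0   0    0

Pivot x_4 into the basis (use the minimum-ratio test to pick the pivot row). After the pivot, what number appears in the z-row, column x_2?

-7/2

Ratio test on column x_4 — row 1: 12/1 = 12; row 2: 4/4 = 1; row 3: 20/1 = 20. Minimum is 1 at row 2 (u2 leaves); pivot element 4.
Divide row 2 by 4; eliminate column x_4 from the other rows.
z-row update in column x_2: -5 − (-6)·(1/4) = -7/2.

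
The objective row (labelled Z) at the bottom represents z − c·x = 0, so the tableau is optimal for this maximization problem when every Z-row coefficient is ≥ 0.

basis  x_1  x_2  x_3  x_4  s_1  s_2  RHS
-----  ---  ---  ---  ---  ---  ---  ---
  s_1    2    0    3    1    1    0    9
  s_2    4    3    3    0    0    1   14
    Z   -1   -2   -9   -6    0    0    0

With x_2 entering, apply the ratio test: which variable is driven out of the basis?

Column x_2 entries and ratios — s_1: 0 ≤ 0, skip; s_2: 14/3 = 14/3.
Smallest ratio is 14/3 in the row of s_2, so s_2 leaves.

s_2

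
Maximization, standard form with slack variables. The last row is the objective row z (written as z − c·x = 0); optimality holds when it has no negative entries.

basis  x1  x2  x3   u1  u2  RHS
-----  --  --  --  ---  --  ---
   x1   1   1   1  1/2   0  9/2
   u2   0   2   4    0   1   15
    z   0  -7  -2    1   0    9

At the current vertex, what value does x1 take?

x1 is basic (row 1); its value is the RHS of that row, 9/2.

9/2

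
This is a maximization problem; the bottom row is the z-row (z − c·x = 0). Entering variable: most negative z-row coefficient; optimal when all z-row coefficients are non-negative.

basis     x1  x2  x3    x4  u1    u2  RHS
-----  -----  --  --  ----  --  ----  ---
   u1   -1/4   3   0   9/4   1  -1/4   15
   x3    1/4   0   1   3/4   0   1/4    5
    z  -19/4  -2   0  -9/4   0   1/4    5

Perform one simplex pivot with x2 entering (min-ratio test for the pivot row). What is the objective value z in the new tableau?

15

Ratio test on column x2 — row 1: 15/3 = 5; row 2: entry 0 ≤ 0. Minimum is 5 at row 1 (u1 leaves); pivot element 3.
Pivot on row 1; the z-row RHS becomes 5 − (-2)·5 = 15.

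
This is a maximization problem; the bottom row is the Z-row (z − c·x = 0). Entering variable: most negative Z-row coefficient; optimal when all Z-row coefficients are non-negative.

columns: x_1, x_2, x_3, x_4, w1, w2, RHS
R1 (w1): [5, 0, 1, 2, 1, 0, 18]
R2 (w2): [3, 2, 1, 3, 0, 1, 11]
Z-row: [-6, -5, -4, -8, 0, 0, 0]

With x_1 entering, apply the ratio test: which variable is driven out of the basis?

Column x_1 entries and ratios — w1: 18/5 = 18/5; w2: 11/3 = 11/3.
Smallest ratio is 18/5 in the row of w1, so w1 leaves.

w1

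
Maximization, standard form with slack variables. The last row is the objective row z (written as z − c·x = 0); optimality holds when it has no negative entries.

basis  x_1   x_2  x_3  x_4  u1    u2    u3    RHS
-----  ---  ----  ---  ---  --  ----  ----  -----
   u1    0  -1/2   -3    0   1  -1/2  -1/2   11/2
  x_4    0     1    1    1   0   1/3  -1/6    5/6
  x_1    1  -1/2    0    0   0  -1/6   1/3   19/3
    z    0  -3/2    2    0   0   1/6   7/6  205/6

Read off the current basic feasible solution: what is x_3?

x_3 is not in the basis, so in the current basic feasible solution x_3 = 0.

0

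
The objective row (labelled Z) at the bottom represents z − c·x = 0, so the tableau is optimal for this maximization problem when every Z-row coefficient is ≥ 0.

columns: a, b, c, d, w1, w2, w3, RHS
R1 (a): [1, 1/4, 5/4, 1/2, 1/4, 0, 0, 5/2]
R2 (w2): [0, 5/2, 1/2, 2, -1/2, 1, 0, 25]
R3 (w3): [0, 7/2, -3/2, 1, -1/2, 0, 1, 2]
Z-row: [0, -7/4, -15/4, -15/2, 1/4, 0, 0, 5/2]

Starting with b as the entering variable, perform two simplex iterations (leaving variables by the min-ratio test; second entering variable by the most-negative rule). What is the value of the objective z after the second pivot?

Ratio test on column b — row 1: (5/2)/(1/4) = 10; row 2: 25/(5/2) = 10; row 3: 2/(7/2) = 4/7. Minimum is 4/7 at row 3 (w3 leaves); pivot element 7/2.
Pivot on row 3; the Z-row RHS becomes 5/2 − (-7/4)·(4/7) = 7/2.
Next entering variable (most negative Z-row entry -7): d.
Ratio test on column d — row 1: (33/14)/(3/7) = 11/2; row 2: (165/7)/(9/7) = 55/3; row 3: (4/7)/(2/7) = 2. Minimum is 2 at row 3 (b leaves); pivot element 2/7.
After the second pivot the Z-row RHS is 7/2 − (-7)·2 = 35/2.

35/2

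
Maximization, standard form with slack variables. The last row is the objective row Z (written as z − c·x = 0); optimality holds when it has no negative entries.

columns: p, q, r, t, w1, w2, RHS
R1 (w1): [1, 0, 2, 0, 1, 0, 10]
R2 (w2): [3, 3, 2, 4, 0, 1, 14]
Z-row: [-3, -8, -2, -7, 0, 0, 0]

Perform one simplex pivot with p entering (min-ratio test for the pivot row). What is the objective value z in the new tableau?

14

Ratio test on column p — row 1: 10/1 = 10; row 2: 14/3 = 14/3. Minimum is 14/3 at row 2 (w2 leaves); pivot element 3.
Pivot on row 2; the Z-row RHS becomes 0 − (-3)·(14/3) = 14.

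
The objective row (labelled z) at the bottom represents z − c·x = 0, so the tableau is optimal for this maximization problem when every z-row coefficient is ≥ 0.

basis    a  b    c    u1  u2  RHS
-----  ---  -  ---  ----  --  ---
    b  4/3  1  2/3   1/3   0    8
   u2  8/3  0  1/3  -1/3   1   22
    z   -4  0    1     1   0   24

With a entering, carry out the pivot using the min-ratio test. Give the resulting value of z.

48

Ratio test on column a — row 1: 8/(4/3) = 6; row 2: 22/(8/3) = 33/4. Minimum is 6 at row 1 (b leaves); pivot element 4/3.
Pivot on row 1; the z-row RHS becomes 24 − (-4)·6 = 48.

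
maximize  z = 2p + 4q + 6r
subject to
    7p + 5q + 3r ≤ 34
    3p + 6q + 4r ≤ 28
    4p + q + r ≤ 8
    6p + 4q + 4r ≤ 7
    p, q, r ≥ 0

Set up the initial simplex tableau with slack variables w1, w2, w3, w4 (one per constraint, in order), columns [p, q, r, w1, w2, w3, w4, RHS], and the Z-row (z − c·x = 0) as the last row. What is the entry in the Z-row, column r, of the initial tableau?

The Z-row carries the negated objective coefficients: the r entry is -6.

-6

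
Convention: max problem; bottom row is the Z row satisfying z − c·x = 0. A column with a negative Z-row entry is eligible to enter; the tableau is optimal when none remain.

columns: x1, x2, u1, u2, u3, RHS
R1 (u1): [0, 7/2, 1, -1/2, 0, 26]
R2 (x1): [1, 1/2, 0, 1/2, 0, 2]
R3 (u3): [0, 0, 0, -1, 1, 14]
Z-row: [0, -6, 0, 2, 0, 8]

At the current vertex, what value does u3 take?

u3 is basic (row 3); its value is the RHS of that row, 14.

14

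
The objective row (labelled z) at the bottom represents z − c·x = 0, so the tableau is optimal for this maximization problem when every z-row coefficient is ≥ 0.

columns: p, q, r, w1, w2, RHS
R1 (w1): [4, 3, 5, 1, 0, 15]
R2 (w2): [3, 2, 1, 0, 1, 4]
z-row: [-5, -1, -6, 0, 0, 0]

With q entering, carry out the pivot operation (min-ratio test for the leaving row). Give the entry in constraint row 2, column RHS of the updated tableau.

Ratio test on column q — row 1: 15/3 = 5; row 2: 4/2 = 2. Minimum is 2 at row 2 (w2 leaves); pivot element 2.
Divide row 2 by 2; eliminate column q from the other rows.
In the new row 2, the RHS entry is the old entry divided by the pivot: 4/2 = 2.

2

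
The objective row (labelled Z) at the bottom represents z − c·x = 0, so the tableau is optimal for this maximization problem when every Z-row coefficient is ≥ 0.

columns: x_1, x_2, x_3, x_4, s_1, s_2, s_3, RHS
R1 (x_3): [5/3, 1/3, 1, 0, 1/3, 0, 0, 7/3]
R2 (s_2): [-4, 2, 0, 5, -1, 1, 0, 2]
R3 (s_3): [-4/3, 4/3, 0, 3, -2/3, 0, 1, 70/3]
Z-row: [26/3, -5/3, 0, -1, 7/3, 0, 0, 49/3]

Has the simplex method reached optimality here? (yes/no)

The Z-row has a negative entry -5/3 in column x_2, so it is not optimal.

no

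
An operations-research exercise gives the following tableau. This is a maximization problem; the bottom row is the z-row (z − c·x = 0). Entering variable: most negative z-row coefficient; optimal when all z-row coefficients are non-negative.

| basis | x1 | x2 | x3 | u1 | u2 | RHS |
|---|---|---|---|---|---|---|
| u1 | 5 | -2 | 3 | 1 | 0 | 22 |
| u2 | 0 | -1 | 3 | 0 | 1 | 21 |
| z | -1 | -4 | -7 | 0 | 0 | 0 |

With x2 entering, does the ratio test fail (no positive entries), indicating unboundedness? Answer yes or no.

yes

Every constraint-row entry in column x2 is ≤ 0, so increasing x2 is unbounded.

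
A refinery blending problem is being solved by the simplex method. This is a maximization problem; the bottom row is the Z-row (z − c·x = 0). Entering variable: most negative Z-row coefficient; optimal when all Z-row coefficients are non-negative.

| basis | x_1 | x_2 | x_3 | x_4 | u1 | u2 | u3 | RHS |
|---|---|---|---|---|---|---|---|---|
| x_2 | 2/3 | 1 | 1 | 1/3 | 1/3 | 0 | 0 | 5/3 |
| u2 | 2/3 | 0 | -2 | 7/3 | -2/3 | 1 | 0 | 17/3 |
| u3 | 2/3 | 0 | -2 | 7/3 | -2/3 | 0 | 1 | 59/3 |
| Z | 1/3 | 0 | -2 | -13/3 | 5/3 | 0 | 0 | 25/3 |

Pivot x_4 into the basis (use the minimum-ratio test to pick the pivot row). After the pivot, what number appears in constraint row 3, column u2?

-1

Ratio test on column x_4 — row 1: (5/3)/(1/3) = 5; row 2: (17/3)/(7/3) = 17/7; row 3: (59/3)/(7/3) = 59/7. Minimum is 17/7 at row 2 (u2 leaves); pivot element 7/3.
Divide row 2 by 7/3; eliminate column x_4 from the other rows.
Row 3 update in column u2: 0 − (7/3)·(3/7) = -1.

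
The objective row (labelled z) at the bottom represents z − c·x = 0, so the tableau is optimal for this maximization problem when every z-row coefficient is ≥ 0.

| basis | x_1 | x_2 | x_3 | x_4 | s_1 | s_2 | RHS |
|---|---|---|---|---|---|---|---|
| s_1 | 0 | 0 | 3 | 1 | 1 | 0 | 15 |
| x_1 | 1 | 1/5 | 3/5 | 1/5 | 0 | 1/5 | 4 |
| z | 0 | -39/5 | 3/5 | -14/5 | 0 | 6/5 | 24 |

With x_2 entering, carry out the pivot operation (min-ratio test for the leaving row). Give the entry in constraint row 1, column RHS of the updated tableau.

15

Ratio test on column x_2 — row 1: entry 0 ≤ 0; row 2: 4/(1/5) = 20. Minimum is 20 at row 2 (x_1 leaves); pivot element 1/5.
Divide row 2 by 1/5; eliminate column x_2 from the other rows.
Row 1 update in column RHS: 15 − 0·20 = 15.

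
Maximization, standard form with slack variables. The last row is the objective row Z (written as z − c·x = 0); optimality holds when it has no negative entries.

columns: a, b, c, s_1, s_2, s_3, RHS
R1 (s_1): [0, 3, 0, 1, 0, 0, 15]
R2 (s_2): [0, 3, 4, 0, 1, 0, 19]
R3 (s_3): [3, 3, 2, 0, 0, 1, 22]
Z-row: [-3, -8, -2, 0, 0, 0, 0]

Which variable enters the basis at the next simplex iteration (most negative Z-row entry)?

b

Negative Z-row entries: a: -3, b: -8, c: -2.
The most negative is -8 in column b, so b enters.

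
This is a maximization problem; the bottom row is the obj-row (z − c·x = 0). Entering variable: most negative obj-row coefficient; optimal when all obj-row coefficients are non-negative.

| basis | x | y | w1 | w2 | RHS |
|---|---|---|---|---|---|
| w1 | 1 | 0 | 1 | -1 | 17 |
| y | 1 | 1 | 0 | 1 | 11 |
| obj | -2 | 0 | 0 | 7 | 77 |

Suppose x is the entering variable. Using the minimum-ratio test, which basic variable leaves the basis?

y

Column x entries and ratios — w1: 17/1 = 17; y: 11/1 = 11.
Smallest ratio is 11 in the row of y, so y leaves.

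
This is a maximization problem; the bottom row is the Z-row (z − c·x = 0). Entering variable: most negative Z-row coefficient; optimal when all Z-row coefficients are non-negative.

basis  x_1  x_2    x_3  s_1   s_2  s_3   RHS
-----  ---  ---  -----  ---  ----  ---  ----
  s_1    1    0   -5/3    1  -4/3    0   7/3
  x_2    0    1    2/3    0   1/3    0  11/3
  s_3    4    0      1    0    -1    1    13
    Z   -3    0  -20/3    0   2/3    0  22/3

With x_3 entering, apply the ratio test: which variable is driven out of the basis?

x_2

Column x_3 entries and ratios — s_1: -5/3 ≤ 0, skip; x_2: (11/3)/(2/3) = 11/2; s_3: 13/1 = 13.
Smallest ratio is 11/2 in the row of x_2, so x_2 leaves.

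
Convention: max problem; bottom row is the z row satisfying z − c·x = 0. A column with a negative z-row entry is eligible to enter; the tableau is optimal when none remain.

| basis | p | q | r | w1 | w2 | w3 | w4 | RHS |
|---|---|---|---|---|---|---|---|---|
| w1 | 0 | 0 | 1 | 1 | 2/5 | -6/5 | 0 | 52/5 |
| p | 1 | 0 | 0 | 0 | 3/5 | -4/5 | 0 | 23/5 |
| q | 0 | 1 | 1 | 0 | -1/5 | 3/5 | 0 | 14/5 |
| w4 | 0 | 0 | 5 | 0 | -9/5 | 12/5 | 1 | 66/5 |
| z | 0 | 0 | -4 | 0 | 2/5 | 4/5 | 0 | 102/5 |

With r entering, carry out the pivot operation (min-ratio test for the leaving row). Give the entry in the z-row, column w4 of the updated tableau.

4/5

Ratio test on column r — row 1: (52/5)/1 = 52/5; row 2: entry 0 ≤ 0; row 3: (14/5)/1 = 14/5; row 4: (66/5)/5 = 66/25. Minimum is 66/25 at row 4 (w4 leaves); pivot element 5.
Divide row 4 by 5; eliminate column r from the other rows.
z-row update in column w4: 0 − (-4)·(1/5) = 4/5.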